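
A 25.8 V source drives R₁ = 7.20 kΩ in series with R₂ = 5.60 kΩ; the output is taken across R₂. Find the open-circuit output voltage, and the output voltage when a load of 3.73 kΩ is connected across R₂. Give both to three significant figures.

Open-circuit: V = 25.8 × 5.60/(7.20 + 5.60) = 11.3 V.
With the load, R₂ becomes R₂‖R_L = 2.239 kΩ, so V = 25.8 × 2.239/9.439 = 6.12 V.

Unloaded: 11.3 V; loaded: 6.12 V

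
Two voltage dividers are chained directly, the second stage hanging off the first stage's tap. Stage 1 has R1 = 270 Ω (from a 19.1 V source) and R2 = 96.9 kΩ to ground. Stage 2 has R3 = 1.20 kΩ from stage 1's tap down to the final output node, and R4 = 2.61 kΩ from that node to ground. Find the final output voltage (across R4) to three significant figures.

Stage 2 presents R3+R4 = 3810 Ω as a load on stage 1's tap.
Stage 1's lower leg becomes R2‖(R3+R4) = 3666 Ω, so V_mid = 19.1 × 3666/3936 = 17.79 V.
Stage 2 is itself unloaded: V_out = V_mid × R4/(R3+R4) = 17.79 × 2610/3810 = 12.2 V.

V_out ≈ 12.2 V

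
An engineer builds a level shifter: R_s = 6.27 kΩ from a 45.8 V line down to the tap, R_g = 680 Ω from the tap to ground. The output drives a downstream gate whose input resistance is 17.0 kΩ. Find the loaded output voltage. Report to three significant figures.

The load sits in parallel with R_g: R_g‖R_L = (680 × 17000) / (680 + 17000) = 653.8 Ω.
V_out = 45.8 × 653.8 / (6270 + 653.8) = 45.8 × 653.8/6924 = 4.33 V.
(Unloaded it would have been 4.48 V.)

V_out ≈ 4.33 V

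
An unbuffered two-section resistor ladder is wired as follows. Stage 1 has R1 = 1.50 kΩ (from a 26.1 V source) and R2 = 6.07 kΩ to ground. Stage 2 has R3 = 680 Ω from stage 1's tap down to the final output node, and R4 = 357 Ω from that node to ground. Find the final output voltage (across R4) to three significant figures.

Stage 2 presents R3+R4 = 1037 Ω as a load on stage 1's tap.
Stage 1's lower leg becomes R2‖(R3+R4) = 885.7 Ω, so V_mid = 26.1 × 885.7/2386 = 9.690 V.
Stage 2 is itself unloaded: V_out = V_mid × R4/(R3+R4) = 9.690 × 357/1037 = 3.34 V.

V_out ≈ 3.34 V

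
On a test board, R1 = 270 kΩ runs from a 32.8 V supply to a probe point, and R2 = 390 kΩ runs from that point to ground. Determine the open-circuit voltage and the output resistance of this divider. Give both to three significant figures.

V_th = 19.4 V, R_th = 160 kΩ

V_th is the open-circuit tap voltage: 32.8 × 390/(270 + 390) = 19.4 V.
With the supply zeroed, R1 and R2 appear in parallel from the tap: R_th = R1‖R2 = (270 × 390)/660.0 = 160 kΩ.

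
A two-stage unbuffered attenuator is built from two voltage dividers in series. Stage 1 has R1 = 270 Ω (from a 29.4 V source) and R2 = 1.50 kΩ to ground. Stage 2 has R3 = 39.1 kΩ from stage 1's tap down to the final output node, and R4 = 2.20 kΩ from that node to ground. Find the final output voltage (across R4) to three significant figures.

Stage 2 presents R3+R4 = 41300 Ω as a load on stage 1's tap.
Stage 1's lower leg becomes R2‖(R3+R4) = 1447 Ω, so V_mid = 29.4 × 1447/1717 = 24.78 V.
Stage 2 is itself unloaded: V_out = V_mid × R4/(R3+R4) = 24.78 × 2200/41300 = 1.32 V.

V_out ≈ 1.32 V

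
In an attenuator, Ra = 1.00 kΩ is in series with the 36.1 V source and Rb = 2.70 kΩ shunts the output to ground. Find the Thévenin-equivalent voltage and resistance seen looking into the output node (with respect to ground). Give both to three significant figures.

V_th is the open-circuit tap voltage: 36.1 × 2.70/(1.00 + 2.70) = 26.3 V.
With the supply zeroed, Ra and Rb appear in parallel from the tap: R_th = Ra‖Rb = (1.00 × 2.70)/3.700 = 730 Ω.

V_th = 26.3 V, R_th = 730 Ω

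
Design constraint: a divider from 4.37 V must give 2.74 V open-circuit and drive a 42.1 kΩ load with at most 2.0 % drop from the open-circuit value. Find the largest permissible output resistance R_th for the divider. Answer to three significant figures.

Loading drop = R_th/(R_th + R_L) ≤ 0.0200, so R_th ≤ R_L · ε/(1−ε) = 42.1 kΩ × 0.0200/0.9800 = 859 Ω.
(Any R1, R2 with R2/(R1+R2) = 0.627 and R1‖R2 ≤ 859 Ω will meet the spec.)

R_th ≤ 859 Ω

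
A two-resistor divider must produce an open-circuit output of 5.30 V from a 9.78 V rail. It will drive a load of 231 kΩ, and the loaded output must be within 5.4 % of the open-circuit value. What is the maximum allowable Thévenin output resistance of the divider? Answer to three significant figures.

Loading drop = R_th/(R_th + R_L) ≤ 0.0540, so R_th ≤ R_L · ε/(1−ε) = 231 kΩ × 0.0540/0.9460 = 13.2 kΩ.
(Any R1, R2 with R2/(R1+R2) = 0.542 and R1‖R2 ≤ 13.2 kΩ will meet the spec.)

R_th ≤ 13.2 kΩ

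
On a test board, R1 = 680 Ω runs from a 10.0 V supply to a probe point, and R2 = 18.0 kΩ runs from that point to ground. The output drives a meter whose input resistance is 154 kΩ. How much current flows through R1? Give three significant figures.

I ≈ 0.595 mA

R2‖R_L = 16120 Ω, so the source sees R1 + R2‖R_L = 16800 Ω.
I = 10.0 V / 16800 Ω = 0.595 mA.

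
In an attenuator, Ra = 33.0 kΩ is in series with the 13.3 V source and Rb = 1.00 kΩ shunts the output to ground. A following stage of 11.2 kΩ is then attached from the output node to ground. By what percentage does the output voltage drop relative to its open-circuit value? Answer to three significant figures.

The divider's output (Thévenin) resistance is Ra‖Rb = 0.9706 kΩ.
Fractional drop under load = R_th/(R_th + R_L) = 0.9706 / (0.9706 + 11.2) = 0.07975.
So the output falls by 7.97 %.

7.97 %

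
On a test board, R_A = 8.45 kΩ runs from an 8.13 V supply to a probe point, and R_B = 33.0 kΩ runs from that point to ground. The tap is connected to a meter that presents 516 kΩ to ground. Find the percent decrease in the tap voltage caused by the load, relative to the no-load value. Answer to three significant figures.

1.29 %

The divider's output (Thévenin) resistance is R_A‖R_B = 6.727 kΩ.
Fractional drop under load = R_th/(R_th + R_L) = 6.727 / (6.727 + 516) = 0.01287.
So the output falls by 1.29 %.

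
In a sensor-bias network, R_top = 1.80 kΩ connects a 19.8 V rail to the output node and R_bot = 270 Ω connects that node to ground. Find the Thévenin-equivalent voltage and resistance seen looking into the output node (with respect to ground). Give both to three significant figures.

V_th is the open-circuit tap voltage: 19.8 × 270/(1800 + 270) = 2.58 V.
With the supply zeroed, R_top and R_bot appear in parallel from the tap: R_th = R_top‖R_bot = (1800 × 270)/2070 = 235 Ω.

V_th = 2.58 V, R_th = 235 Ω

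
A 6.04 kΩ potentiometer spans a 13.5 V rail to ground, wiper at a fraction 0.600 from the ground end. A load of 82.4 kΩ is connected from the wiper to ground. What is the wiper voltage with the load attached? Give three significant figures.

The wiper splits the pot into (1−α)R = 2.416 kΩ above and αR = 3.624 kΩ below.
Lower section ‖ load = 3.471 kΩ.
V_wiper = 13.5 × 3.471/(2.416 + 3.471) = 7.96 V.

V ≈ 7.96 V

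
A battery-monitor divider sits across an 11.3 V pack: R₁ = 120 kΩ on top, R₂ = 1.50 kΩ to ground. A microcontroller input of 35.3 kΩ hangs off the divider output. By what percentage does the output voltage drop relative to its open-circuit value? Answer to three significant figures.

4.03 %

The divider's output (Thévenin) resistance is R₁‖R₂ = 1.481 kΩ.
Fractional drop under load = R_th/(R_th + R_L) = 1.481 / (1.481 + 35.3) = 0.04028.
So the output falls by 4.03 %.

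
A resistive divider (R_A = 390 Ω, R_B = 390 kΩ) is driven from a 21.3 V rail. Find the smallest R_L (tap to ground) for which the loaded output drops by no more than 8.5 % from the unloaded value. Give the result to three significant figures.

Output resistance R_th = R_A‖R_B = (390 × 390000)/390400 = 389.6 Ω.
The fractional drop is R_th/(R_th + R_L); requiring this ≤ 0.0850 gives R_L ≥ R_th(1/0.0850 − 1) = 389.6 × 10.76 = 4.19 kΩ.

R_L(min) ≈ 4.19 kΩ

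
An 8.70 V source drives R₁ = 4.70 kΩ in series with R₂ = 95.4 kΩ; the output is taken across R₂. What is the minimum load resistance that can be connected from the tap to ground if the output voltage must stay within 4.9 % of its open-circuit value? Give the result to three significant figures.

Output resistance R_th = R₁‖R₂ = (4.70 × 95.4)/100.1 = 4.479 kΩ.
The fractional drop is R_th/(R_th + R_L); requiring this ≤ 0.0490 gives R_L ≥ R_th(1/0.0490 − 1) = 4.479 × 19.41 = 86.9 kΩ.

R_L(min) ≈ 86.9 kΩ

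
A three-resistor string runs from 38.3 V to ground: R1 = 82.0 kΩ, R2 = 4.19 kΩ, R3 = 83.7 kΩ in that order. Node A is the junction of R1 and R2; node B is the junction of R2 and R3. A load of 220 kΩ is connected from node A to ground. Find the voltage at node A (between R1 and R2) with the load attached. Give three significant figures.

V ≈ 16.6 V

Below node A the series string R2+R3 = 87.89 kΩ sits in parallel with the 220 kΩ load: 62.80 kΩ.
V_A = 38.3 × 62.80/(82.0 + 62.80) = 16.6 V.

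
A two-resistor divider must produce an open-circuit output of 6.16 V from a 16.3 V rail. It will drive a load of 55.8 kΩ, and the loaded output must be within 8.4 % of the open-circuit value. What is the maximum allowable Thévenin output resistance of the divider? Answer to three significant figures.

Loading drop = R_th/(R_th + R_L) ≤ 0.0840, so R_th ≤ R_L · ε/(1−ε) = 55.8 kΩ × 0.0840/0.9160 = 5.12 kΩ.
(Any R1, R2 with R2/(R1+R2) = 0.378 and R1‖R2 ≤ 5.12 kΩ will meet the spec.)

R_th ≤ 5.12 kΩ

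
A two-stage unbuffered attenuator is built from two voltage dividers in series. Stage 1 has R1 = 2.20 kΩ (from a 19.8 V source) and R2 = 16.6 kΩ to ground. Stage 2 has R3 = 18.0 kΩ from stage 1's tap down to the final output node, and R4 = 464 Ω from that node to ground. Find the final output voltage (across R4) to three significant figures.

V_out ≈ 0.398 V

Stage 2 presents R3+R4 = 18460 Ω as a load on stage 1's tap.
Stage 1's lower leg becomes R2‖(R3+R4) = 8741 Ω, so V_mid = 19.8 × 8741/10940 = 15.82 V.
Stage 2 is itself unloaded: V_out = V_mid × R4/(R3+R4) = 15.82 × 464/18460 = 0.398 V.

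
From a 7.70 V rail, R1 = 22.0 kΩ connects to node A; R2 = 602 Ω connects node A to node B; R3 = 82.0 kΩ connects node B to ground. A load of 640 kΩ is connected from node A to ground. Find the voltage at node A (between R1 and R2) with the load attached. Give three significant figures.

Below node A the series string R2+R3 = 82600 Ω sits in parallel with the 640000 Ω load: 73160 Ω.
V_A = 7.70 × 73160/(22000 + 73160) = 5.92 V.

V ≈ 5.92 V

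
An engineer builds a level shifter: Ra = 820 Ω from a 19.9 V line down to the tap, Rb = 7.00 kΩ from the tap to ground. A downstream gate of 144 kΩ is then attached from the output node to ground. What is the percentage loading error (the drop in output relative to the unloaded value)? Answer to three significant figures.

The divider's output (Thévenin) resistance is Ra‖Rb = 734.0 Ω.
Fractional drop under load = R_th/(R_th + R_L) = 734.0 / (734.0 + 144000) = 0.005071.
So the output falls by 0.507 %.

0.507 %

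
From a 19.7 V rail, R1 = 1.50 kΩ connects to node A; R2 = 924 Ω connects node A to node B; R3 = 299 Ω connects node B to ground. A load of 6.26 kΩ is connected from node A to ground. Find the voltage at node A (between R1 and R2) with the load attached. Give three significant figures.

Below node A the series string R2+R3 = 1223 Ω sits in parallel with the 6260 Ω load: 1023 Ω.
V_A = 19.7 × 1023/(1500 + 1023) = 7.99 V.

V ≈ 7.99 V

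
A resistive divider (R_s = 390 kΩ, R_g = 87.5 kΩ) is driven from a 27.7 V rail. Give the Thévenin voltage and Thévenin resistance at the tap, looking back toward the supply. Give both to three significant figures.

V_th = 5.08 V, R_th = 71.5 kΩ

V_th is the open-circuit tap voltage: 27.7 × 87.5/(390 + 87.5) = 5.08 V.
With the supply zeroed, R_s and R_g appear in parallel from the tap: R_th = R_s‖R_g = (390 × 87.5)/477.5 = 71.5 kΩ.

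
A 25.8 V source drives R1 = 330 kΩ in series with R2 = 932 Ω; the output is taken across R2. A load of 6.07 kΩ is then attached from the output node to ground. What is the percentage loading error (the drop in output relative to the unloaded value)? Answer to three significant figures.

The divider's output (Thévenin) resistance is R1‖R2 = 929.4 Ω.
Fractional drop under load = R_th/(R_th + R_L) = 929.4 / (929.4 + 6070) = 0.1328.
So the output falls by 13.3 %.

13.3 %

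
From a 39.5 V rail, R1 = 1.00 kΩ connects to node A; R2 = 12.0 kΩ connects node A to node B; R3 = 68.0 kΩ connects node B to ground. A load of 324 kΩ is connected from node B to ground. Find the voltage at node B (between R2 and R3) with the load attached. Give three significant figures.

V ≈ 32.1 V

At node B, R3 is in parallel with the load: R3‖R_L = 56.20 kΩ.
Below node A the resistance is R2 + (R3‖R_L) = 68.20 kΩ, so V_A = 39.5 × 68.20/69.20 = 38.93 V.
Then V_B = V_A × (R3‖R_L)/(R2 + R3‖R_L) = 38.93 × 56.20/68.20 = 32.1 V.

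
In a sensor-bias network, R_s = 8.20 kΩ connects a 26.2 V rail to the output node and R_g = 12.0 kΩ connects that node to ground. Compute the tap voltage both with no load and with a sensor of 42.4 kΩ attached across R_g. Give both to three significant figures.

Open-circuit: V = 26.2 × 12.0/(8.20 + 12.0) = 15.6 V.
With the load, R_g becomes R_g‖R_L = 9.353 kΩ, so V = 26.2 × 9.353/17.55 = 14.0 V.

Unloaded: 15.6 V; loaded: 14.0 V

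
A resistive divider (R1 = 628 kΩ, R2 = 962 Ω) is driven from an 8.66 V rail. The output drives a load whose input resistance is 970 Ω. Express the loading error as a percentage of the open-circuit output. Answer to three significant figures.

49.8 %

Unloaded V = 8.66 × 962/629000 = 0.01325 V.
Loaded: R2‖R_L = 483.0 Ω, giving V = 8.66 × 483.0/628500 = 0.006655 V.
Drop = (0.01325 − 0.006655) / 0.01325 = 49.8 %.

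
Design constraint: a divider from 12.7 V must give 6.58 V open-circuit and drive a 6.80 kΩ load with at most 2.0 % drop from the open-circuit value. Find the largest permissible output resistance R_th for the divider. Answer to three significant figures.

R_th ≤ 139 Ω

Loading drop = R_th/(R_th + R_L) ≤ 0.0200, so R_th ≤ R_L · ε/(1−ε) = 6.80 kΩ × 0.0200/0.9800 = 139 Ω.
(Any R1, R2 with R2/(R1+R2) = 0.518 and R1‖R2 ≤ 139 Ω will meet the spec.)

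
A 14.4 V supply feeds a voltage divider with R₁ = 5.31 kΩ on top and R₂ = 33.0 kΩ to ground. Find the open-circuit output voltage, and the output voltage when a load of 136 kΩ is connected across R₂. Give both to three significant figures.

Unloaded: 12.4 V; loaded: 12.0 V

Open-circuit: V = 14.4 × 33.0/(5.31 + 33.0) = 12.4 V.
With the load, R₂ becomes R₂‖R_L = 26.56 kΩ, so V = 14.4 × 26.56/31.87 = 12.0 V.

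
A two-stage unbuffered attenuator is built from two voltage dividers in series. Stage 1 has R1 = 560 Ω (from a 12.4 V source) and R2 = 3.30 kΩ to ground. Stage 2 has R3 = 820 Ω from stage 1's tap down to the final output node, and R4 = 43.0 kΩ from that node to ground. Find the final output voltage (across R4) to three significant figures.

Stage 2 presents R3+R4 = 43820 Ω as a load on stage 1's tap.
Stage 1's lower leg becomes R2‖(R3+R4) = 3069 Ω, so V_mid = 12.4 × 3069/3629 = 10.49 V.
Stage 2 is itself unloaded: V_out = V_mid × R4/(R3+R4) = 10.49 × 43000/43820 = 10.3 V.

V_out ≈ 10.3 V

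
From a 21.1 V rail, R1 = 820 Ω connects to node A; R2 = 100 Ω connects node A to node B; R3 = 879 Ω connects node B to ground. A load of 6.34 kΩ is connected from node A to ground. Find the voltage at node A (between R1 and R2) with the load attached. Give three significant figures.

Below node A the series string R2+R3 = 979.0 Ω sits in parallel with the 6340 Ω load: 848.0 Ω.
V_A = 21.1 × 848.0/(820 + 848.0) = 10.7 V.

V ≈ 10.7 V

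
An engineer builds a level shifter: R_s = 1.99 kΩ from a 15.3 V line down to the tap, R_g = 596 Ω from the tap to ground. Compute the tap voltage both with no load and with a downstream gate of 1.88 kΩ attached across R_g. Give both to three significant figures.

Unloaded: 3.53 V; loaded: 2.83 V

Open-circuit: V = 15.3 × 596/(1990 + 596) = 3.53 V.
With the load, R_g becomes R_g‖R_L = 452.5 Ω, so V = 15.3 × 452.5/2443 = 2.83 V.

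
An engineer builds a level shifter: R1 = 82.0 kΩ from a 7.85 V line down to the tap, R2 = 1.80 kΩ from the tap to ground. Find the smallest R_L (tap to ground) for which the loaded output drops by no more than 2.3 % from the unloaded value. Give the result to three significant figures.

Output resistance R_th = R1‖R2 = (82.0 × 1.80)/83.80 = 1.761 kΩ.
The fractional drop is R_th/(R_th + R_L); requiring this ≤ 0.0230 gives R_L ≥ R_th(1/0.0230 − 1) = 1.761 × 42.48 = 74.8 kΩ.

R_L(min) ≈ 74.8 kΩ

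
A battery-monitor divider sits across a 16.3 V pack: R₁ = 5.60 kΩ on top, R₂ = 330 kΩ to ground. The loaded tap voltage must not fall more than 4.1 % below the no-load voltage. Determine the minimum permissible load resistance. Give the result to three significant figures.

R_L(min) ≈ 129 kΩ

Output resistance R_th = R₁‖R₂ = (5.60 × 330)/335.6 = 5.507 kΩ.
The fractional drop is R_th/(R_th + R_L); requiring this ≤ 0.0410 gives R_L ≥ R_th(1/0.0410 − 1) = 5.507 × 23.39 = 129 kΩ.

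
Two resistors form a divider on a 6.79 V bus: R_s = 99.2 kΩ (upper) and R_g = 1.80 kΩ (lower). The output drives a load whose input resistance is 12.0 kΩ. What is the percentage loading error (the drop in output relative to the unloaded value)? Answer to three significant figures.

The divider's output (Thévenin) resistance is R_s‖R_g = 1.768 kΩ.
Fractional drop under load = R_th/(R_th + R_L) = 1.768 / (1.768 + 12.0) = 0.1284.
So the output falls by 12.8 %.

12.8 %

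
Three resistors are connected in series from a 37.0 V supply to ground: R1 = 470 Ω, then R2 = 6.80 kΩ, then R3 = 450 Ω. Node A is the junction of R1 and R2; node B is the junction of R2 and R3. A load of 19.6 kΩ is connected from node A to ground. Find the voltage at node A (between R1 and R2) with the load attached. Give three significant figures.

V ≈ 34.0 V

Below node A the series string R2+R3 = 7250 Ω sits in parallel with the 19600 Ω load: 5292 Ω.
V_A = 37.0 × 5292/(470 + 5292) = 34.0 V.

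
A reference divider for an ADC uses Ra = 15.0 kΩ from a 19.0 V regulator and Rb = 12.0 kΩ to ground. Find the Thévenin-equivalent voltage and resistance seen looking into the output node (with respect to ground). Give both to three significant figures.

V_th = 8.44 V, R_th = 6.67 kΩ

V_th is the open-circuit tap voltage: 19.0 × 12.0/(15.0 + 12.0) = 8.44 V.
With the supply zeroed, Ra and Rb appear in parallel from the tap: R_th = Ra‖Rb = (15.0 × 12.0)/27.00 = 6.67 kΩ.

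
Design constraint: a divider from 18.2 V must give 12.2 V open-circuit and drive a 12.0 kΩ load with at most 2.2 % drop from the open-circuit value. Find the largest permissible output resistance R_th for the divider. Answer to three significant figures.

R_th ≤ 270 Ω

Loading drop = R_th/(R_th + R_L) ≤ 0.0220, so R_th ≤ R_L · ε/(1−ε) = 12.0 kΩ × 0.0220/0.9780 = 270 Ω.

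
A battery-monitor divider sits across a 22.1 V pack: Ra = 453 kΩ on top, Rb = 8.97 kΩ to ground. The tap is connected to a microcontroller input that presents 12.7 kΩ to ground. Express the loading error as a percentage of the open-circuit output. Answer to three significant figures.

The divider's output (Thévenin) resistance is Ra‖Rb = 8.796 kΩ.
Fractional drop under load = R_th/(R_th + R_L) = 8.796 / (8.796 + 12.7) = 0.4092.
So the output falls by 40.9 %.

40.9 %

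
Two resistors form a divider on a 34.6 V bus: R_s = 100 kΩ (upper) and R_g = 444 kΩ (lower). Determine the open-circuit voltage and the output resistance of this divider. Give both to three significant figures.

V_th is the open-circuit tap voltage: 34.6 × 444/(100 + 444) = 28.2 V.
With the supply zeroed, R_s and R_g appear in parallel from the tap: R_th = R_s‖R_g = (100 × 444)/544.0 = 81.6 kΩ.

V_th = 28.2 V, R_th = 81.6 kΩ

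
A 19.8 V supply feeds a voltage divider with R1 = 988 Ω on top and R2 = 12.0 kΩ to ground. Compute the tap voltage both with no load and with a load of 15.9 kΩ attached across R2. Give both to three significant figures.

Open-circuit: V = 19.8 × 12000/(988 + 12000) = 18.3 V.
With the load, R2 becomes R2‖R_L = 6839 Ω, so V = 19.8 × 6839/7827 = 17.3 V.

Unloaded: 18.3 V; loaded: 17.3 V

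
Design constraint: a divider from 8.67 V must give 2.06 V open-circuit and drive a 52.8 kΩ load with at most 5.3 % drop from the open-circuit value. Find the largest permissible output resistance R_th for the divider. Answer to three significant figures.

Loading drop = R_th/(R_th + R_L) ≤ 0.0530, so R_th ≤ R_L · ε/(1−ε) = 52.8 kΩ × 0.0530/0.9470 = 2.96 kΩ.

R_th ≤ 2.96 kΩ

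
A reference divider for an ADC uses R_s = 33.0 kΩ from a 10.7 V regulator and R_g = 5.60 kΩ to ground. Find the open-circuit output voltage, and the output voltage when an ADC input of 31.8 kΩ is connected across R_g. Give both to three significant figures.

Open-circuit: V = 10.7 × 5.60/(33.0 + 5.60) = 1.55 V.
With the load, R_g becomes R_g‖R_L = 4.761 kΩ, so V = 10.7 × 4.761/37.76 = 1.35 V.

Unloaded: 1.55 V; loaded: 1.35 V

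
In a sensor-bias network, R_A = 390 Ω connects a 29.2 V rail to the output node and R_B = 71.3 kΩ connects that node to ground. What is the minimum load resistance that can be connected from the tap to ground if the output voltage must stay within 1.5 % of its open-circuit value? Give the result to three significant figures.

R_L(min) ≈ 25.5 kΩ

Output resistance R_th = R_A‖R_B = (390 × 71300)/71690 = 387.9 Ω.
The fractional drop is R_th/(R_th + R_L); requiring this ≤ 0.0150 gives R_L ≥ R_th(1/0.0150 − 1) = 387.9 × 65.67 = 25.5 kΩ.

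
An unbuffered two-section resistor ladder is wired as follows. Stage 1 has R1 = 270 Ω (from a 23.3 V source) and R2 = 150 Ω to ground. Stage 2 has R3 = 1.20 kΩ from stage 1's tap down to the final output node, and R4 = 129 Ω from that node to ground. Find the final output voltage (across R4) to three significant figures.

V_out ≈ 0.753 V

Stage 2 presents R3+R4 = 1329 Ω as a load on stage 1's tap.
Stage 1's lower leg becomes R2‖(R3+R4) = 134.8 Ω, so V_mid = 23.3 × 134.8/404.8 = 7.758 V.
Stage 2 is itself unloaded: V_out = V_mid × R4/(R3+R4) = 7.758 × 129/1329 = 0.753 V.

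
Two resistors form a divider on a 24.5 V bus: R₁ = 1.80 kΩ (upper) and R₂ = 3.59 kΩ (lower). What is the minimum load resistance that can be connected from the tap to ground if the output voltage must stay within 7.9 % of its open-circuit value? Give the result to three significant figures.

R_L(min) ≈ 14.0 kΩ

Output resistance R_th = R₁‖R₂ = (1.80 × 3.59)/5.390 = 1.199 kΩ.
The fractional drop is R_th/(R_th + R_L); requiring this ≤ 0.0790 gives R_L ≥ R_th(1/0.0790 − 1) = 1.199 × 11.66 = 14.0 kΩ.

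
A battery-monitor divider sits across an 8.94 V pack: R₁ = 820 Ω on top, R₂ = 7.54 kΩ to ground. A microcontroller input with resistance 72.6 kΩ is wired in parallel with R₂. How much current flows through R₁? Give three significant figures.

R₂‖R_L = 6831 Ω, so the source sees R₁ + R₂‖R_L = 7651 Ω.
I = 8.94 V / 7651 Ω = 1.17 mA.

I ≈ 1.17 mA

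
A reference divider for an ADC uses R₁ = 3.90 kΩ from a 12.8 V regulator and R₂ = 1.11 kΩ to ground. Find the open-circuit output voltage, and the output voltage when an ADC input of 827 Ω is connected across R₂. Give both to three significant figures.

Unloaded: 2.84 V; loaded: 1.39 V

Open-circuit: V = 12.8 × 1110/(3900 + 1110) = 2.84 V.
With the load, R₂ becomes R₂‖R_L = 473.9 Ω, so V = 12.8 × 473.9/4374 = 1.39 V.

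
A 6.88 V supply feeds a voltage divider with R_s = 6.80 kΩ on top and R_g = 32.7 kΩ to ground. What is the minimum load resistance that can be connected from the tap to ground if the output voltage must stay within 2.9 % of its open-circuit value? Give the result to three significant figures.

R_L(min) ≈ 188 kΩ

Output resistance R_th = R_s‖R_g = (6.80 × 32.7)/39.50 = 5.629 kΩ.
The fractional drop is R_th/(R_th + R_L); requiring this ≤ 0.0290 gives R_L ≥ R_th(1/0.0290 − 1) = 5.629 × 33.48 = 188 kΩ.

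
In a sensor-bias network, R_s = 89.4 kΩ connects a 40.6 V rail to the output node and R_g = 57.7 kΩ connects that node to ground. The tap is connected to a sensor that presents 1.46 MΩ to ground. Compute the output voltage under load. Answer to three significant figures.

V_out ≈ 15.6 V

The load sits in parallel with R_g: R_g‖R_L = (57.7 × 1460) / (57.7 + 1460) = 55.51 kΩ.
V_out = 40.6 × 55.51 / (89.4 + 55.51) = 40.6 × 55.51/144.9 = 15.6 V.
(Unloaded it would have been 15.9 V.)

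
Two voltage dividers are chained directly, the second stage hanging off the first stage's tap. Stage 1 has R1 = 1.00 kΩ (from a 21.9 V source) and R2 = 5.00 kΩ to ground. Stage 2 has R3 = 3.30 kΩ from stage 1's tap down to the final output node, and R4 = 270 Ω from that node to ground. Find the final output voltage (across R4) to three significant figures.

V_out ≈ 1.12 V

Stage 2 presents R3+R4 = 3570 Ω as a load on stage 1's tap.
Stage 1's lower leg becomes R2‖(R3+R4) = 2083 Ω, so V_mid = 21.9 × 2083/3083 = 14.80 V.
Stage 2 is itself unloaded: V_out = V_mid × R4/(R3+R4) = 14.80 × 270/3570 = 1.12 V.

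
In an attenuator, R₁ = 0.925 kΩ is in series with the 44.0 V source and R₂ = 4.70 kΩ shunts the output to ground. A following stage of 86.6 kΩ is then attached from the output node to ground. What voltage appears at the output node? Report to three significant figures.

V_out ≈ 36.4 V

The load sits in parallel with R₂: R₂‖R_L = (4700 × 86600) / (4700 + 86600) = 4458 Ω.
V_out = 44.0 × 4458 / (925 + 4458) = 44.0 × 4458/5383 = 36.4 V.
(Unloaded it would have been 36.8 V.)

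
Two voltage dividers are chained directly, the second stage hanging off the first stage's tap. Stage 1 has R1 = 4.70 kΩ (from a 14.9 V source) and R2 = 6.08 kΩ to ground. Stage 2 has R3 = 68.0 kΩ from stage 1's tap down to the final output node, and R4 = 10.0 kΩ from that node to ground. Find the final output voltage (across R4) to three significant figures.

V_out ≈ 1.04 V

Stage 2 presents R3+R4 = 78.00 kΩ as a load on stage 1's tap.
Stage 1's lower leg becomes R2‖(R3+R4) = 5.640 kΩ, so V_mid = 14.9 × 5.640/10.34 = 8.127 V.
Stage 2 is itself unloaded: V_out = V_mid × R4/(R3+R4) = 8.127 × 10.0/78.00 = 1.04 V.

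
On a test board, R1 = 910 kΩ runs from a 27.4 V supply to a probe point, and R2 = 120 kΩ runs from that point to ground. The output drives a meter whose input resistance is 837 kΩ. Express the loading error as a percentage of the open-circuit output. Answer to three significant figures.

11.2 %

Unloaded V = 27.4 × 120/1030 = 3.1922 V.
Loaded: R2‖R_L = 105.0 kΩ, giving V = 27.4 × 105.0/1015 = 2.8333 V.
Drop = (3.1922 − 2.8333) / 3.1922 = 11.2 %.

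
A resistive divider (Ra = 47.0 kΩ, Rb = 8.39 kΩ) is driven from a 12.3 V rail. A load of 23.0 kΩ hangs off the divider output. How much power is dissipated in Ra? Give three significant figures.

P ≈ 2.52 mW

Total resistance from the source is Ra + (Rb‖R_L) = 53.15 kΩ, so I = 12.3/53.15 kΩ = 0.2314 mA.
P = I²·Ra = (0.2314 mA)² × 47.0 kΩ = 2.52 mW.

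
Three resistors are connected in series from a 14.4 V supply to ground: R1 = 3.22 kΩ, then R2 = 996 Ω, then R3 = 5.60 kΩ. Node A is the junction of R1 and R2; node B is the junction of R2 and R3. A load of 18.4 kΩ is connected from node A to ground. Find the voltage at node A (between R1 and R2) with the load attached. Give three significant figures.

Below node A the series string R2+R3 = 6596 Ω sits in parallel with the 18400 Ω load: 4855 Ω.
V_A = 14.4 × 4855/(3220 + 4855) = 8.66 V.

V ≈ 8.66 V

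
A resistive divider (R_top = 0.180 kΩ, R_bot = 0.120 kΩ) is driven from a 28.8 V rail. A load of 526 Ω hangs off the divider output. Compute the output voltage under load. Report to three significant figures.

The load sits in parallel with R_bot: R_bot‖R_L = (120 × 526) / (120 + 526) = 97.71 Ω.
V_out = 28.8 × 97.71 / (180 + 97.71) = 28.8 × 97.71/277.7 = 10.1 V.
(Unloaded it would have been 11.5 V.)

V_out ≈ 10.1 V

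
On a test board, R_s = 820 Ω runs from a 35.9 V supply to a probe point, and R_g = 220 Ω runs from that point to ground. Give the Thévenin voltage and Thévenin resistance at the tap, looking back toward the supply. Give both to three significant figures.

V_th = 7.59 V, R_th = 173 Ω

V_th is the open-circuit tap voltage: 35.9 × 220/(820 + 220) = 7.59 V.
With the supply zeroed, R_s and R_g appear in parallel from the tap: R_th = R_s‖R_g = (820 × 220)/1040 = 173 Ω.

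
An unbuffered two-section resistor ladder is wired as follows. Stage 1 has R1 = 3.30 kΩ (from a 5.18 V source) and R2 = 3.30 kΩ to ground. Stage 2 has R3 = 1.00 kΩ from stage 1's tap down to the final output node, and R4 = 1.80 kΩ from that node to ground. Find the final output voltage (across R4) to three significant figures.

V_out ≈ 1.05 V

Stage 2 presents R3+R4 = 2.800 kΩ as a load on stage 1's tap.
Stage 1's lower leg becomes R2‖(R3+R4) = 1.515 kΩ, so V_mid = 5.18 × 1.515/4.815 = 1.630 V.
Stage 2 is itself unloaded: V_out = V_mid × R4/(R3+R4) = 1.630 × 1.80/2.800 = 1.05 V.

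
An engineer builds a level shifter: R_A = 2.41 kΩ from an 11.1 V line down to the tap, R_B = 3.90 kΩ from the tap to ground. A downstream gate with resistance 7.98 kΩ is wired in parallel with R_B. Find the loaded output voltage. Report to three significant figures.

The load sits in parallel with R_B: R_B‖R_L = (3.90 × 7.98) / (3.90 + 7.98) = 2.620 kΩ.
V_out = 11.1 × 2.620 / (2.41 + 2.620) = 11.1 × 2.620/5.030 = 5.78 V.

V_out ≈ 5.78 V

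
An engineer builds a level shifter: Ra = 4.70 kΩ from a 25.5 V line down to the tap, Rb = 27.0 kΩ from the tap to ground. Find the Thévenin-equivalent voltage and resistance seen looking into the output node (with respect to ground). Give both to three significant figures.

V_th = 21.7 V, R_th = 4.00 kΩ

V_th is the open-circuit tap voltage: 25.5 × 27.0/(4.70 + 27.0) = 21.7 V.
With the supply zeroed, Ra and Rb appear in parallel from the tap: R_th = Ra‖Rb = (4.70 × 27.0)/31.70 = 4.00 kΩ.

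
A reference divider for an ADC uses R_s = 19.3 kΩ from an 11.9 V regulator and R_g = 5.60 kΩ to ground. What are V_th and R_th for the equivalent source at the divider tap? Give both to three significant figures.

V_th is the open-circuit tap voltage: 11.9 × 5.60/(19.3 + 5.60) = 2.68 V.
With the supply zeroed, R_s and R_g appear in parallel from the tap: R_th = R_s‖R_g = (19.3 × 5.60)/24.90 = 4.34 kΩ.

V_th = 2.68 V, R_th = 4.34 kΩ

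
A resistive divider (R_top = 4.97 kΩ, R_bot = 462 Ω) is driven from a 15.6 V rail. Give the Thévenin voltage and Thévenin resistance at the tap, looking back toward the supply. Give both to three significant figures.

V_th = 1.33 V, R_th = 423 Ω

V_th is the open-circuit tap voltage: 15.6 × 462/(4970 + 462) = 1.33 V.
With the supply zeroed, R_top and R_bot appear in parallel from the tap: R_th = R_top‖R_bot = (4970 × 462)/5432 = 423 Ω.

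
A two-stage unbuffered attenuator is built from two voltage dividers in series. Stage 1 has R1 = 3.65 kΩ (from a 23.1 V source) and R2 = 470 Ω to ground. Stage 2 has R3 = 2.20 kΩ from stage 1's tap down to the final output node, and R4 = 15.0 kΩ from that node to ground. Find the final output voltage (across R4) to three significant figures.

Stage 2 presents R3+R4 = 17200 Ω as a load on stage 1's tap.
Stage 1's lower leg becomes R2‖(R3+R4) = 457.5 Ω, so V_mid = 23.1 × 457.5/4107 = 2.573 V.
Stage 2 is itself unloaded: V_out = V_mid × R4/(R3+R4) = 2.573 × 15000/17200 = 2.24 V.

V_out ≈ 2.24 V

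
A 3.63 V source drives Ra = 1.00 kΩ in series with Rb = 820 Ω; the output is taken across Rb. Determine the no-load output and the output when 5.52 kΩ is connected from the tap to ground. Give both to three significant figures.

Unloaded: 1.64 V; loaded: 1.51 V

Open-circuit: V = 3.63 × 820/(1000 + 820) = 1.64 V.
With the load, Rb becomes Rb‖R_L = 713.9 Ω, so V = 3.63 × 713.9/1714 = 1.51 V.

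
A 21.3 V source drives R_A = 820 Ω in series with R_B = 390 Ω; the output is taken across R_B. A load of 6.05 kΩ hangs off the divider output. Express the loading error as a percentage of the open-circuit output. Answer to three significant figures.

The divider's output (Thévenin) resistance is R_A‖R_B = 264.3 Ω.
Fractional drop under load = R_th/(R_th + R_L) = 264.3 / (264.3 + 6050) = 0.04186.
So the output falls by 4.19 %.

4.19 %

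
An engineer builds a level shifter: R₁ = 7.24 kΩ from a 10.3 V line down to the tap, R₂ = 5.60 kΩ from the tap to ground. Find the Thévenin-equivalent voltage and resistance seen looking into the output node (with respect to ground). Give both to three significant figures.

V_th is the open-circuit tap voltage: 10.3 × 5.60/(7.24 + 5.60) = 4.49 V.
With the supply zeroed, R₁ and R₂ appear in parallel from the tap: R_th = R₁‖R₂ = (7.24 × 5.60)/12.84 = 3.16 kΩ.

V_th = 4.49 V, R_th = 3.16 kΩ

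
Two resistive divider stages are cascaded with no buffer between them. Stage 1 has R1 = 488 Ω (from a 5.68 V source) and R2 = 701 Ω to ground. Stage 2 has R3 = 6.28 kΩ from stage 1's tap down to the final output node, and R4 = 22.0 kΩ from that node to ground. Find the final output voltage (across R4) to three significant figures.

Stage 2 presents R3+R4 = 28280 Ω as a load on stage 1's tap.
Stage 1's lower leg becomes R2‖(R3+R4) = 684.0 Ω, so V_mid = 5.68 × 684.0/1172 = 3.315 V.
Stage 2 is itself unloaded: V_out = V_mid × R4/(R3+R4) = 3.315 × 22000/28280 = 2.58 V.

V_out ≈ 2.58 V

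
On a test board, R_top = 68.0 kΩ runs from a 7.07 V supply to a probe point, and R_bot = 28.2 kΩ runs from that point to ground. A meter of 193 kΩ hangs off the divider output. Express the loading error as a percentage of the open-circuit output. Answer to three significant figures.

9.36 %

Unloaded V = 7.07 × 28.2/96.20 = 2.0725 V.
Loaded: R_bot‖R_L = 24.60 kΩ, giving V = 7.07 × 24.60/92.60 = 1.8785 V.
Drop = (2.0725 − 1.8785) / 2.0725 = 9.36 %.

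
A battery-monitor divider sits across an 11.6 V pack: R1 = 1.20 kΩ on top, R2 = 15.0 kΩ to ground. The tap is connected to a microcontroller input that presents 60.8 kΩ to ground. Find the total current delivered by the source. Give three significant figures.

R2‖R_L = 12.03 kΩ, so the source sees R1 + R2‖R_L = 13.23 kΩ.
I = 11.6 V / 13.23 kΩ = 0.877 mA.

I ≈ 0.877 mA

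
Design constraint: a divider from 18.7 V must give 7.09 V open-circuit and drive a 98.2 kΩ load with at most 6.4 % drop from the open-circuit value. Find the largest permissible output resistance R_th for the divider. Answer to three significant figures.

R_th ≤ 6.71 kΩ

Loading drop = R_th/(R_th + R_L) ≤ 0.0640, so R_th ≤ R_L · ε/(1−ε) = 98.2 kΩ × 0.0640/0.9360 = 6.71 kΩ.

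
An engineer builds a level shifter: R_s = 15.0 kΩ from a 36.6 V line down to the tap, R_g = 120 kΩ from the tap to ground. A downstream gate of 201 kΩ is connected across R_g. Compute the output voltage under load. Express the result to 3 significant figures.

V_out ≈ 30.5 V

The load sits in parallel with R_g: R_g‖R_L = (120 × 201) / (120 + 201) = 75.14 kΩ.
V_out = 36.6 × 75.14 / (15.0 + 75.14) = 36.6 × 75.14/90.14 = 30.5 V.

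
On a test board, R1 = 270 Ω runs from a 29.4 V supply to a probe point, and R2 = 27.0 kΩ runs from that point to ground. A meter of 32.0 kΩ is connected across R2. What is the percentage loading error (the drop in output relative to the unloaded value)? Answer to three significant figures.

0.828 %

The divider's output (Thévenin) resistance is R1‖R2 = 267.3 Ω.
Fractional drop under load = R_th/(R_th + R_L) = 267.3 / (267.3 + 32000) = 0.008285.
So the output falls by 0.828 %.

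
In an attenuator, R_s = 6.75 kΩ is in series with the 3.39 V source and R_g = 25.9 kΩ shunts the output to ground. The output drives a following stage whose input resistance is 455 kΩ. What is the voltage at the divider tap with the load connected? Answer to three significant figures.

V_out ≈ 2.66 V

The load sits in parallel with R_g: R_g‖R_L = (25.9 × 455) / (25.9 + 455) = 24.51 kΩ.
V_out = 3.39 × 24.51 / (6.75 + 24.51) = 3.39 × 24.51/31.26 = 2.66 V.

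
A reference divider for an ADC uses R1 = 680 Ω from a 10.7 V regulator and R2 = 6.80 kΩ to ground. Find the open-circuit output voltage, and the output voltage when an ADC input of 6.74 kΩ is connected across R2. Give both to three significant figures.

Open-circuit: V = 10.7 × 6800/(680 + 6800) = 9.73 V.
With the load, R2 becomes R2‖R_L = 3385 Ω, so V = 10.7 × 3385/4065 = 8.91 V.

Unloaded: 9.73 V; loaded: 8.91 V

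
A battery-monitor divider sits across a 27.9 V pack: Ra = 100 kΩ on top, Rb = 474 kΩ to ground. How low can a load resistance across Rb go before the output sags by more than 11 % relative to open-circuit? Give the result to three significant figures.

R_L(min) ≈ 668 kΩ

Output resistance R_th = Ra‖Rb = (100 × 474)/574.0 = 82.58 kΩ.
The fractional drop is R_th/(R_th + R_L); requiring this ≤ 0.110 gives R_L ≥ R_th(1/0.110 − 1) = 82.58 × 8.091 = 668 kΩ.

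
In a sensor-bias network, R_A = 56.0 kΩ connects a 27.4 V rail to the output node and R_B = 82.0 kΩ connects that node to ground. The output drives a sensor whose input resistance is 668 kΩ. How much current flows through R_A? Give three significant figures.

I ≈ 0.212 mA

R_B‖R_L = 73.03 kΩ, so the source sees R_A + R_B‖R_L = 129.0 kΩ.
I = 27.4 V / 129.0 kΩ = 0.212 mA.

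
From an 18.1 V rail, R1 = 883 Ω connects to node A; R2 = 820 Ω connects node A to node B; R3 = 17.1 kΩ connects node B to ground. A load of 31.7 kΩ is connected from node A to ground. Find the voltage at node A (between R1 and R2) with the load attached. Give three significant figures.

Below node A the series string R2+R3 = 17920 Ω sits in parallel with the 31700 Ω load: 11450 Ω.
V_A = 18.1 × 11450/(883 + 11450) = 16.8 V.

V ≈ 16.8 V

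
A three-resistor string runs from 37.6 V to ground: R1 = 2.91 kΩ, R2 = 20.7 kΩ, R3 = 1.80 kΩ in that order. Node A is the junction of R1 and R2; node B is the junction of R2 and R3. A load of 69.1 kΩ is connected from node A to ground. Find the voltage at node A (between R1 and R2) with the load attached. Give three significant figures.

Below node A the series string R2+R3 = 22.50 kΩ sits in parallel with the 69.1 kΩ load: 16.97 kΩ.
V_A = 37.6 × 16.97/(2.91 + 16.97) = 32.1 V.

V ≈ 32.1 V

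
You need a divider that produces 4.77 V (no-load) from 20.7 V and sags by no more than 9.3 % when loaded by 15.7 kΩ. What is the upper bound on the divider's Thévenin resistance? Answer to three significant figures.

Loading drop = R_th/(R_th + R_L) ≤ 0.0930, so R_th ≤ R_L · ε/(1−ε) = 15.7 kΩ × 0.0930/0.9070 = 1.61 kΩ.
(Any R1, R2 with R2/(R1+R2) = 0.230 and R1‖R2 ≤ 1.61 kΩ will meet the spec.)

R_th ≤ 1.61 kΩ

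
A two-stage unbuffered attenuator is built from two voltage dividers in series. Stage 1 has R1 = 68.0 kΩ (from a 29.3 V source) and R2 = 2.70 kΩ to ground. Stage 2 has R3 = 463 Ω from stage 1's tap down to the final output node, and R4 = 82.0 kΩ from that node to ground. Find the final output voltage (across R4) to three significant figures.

V_out ≈ 1.08 V

Stage 2 presents R3+R4 = 82460 Ω as a load on stage 1's tap.
Stage 1's lower leg becomes R2‖(R3+R4) = 2614 Ω, so V_mid = 29.3 × 2614/70610 = 1.085 V.
Stage 2 is itself unloaded: V_out = V_mid × R4/(R3+R4) = 1.085 × 82000/82460 = 1.08 V.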